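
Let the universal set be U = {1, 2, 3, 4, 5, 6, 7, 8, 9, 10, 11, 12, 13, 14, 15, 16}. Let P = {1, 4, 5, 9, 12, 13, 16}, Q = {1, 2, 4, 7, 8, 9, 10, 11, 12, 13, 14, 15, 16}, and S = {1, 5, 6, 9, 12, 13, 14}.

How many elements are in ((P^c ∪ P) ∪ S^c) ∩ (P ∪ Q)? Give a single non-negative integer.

14

P^c = {2, 3, 6, 7, 8, 10, 11, 14, 15}
P^c ∪ P = {1, 2, 3, 4, 5, 6, 7, 8, 9, 10, 11, 12, 13, 14, 15, 16}
S^c = {2, 3, 4, 7, 8, 10, 11, 15, 16}
(P^c ∪ P) ∪ S^c = {1, 2, 3, 4, 5, 6, 7, 8, 9, 10, 11, 12, 13, 14, 15, 16}
P ∪ Q = {1, 2, 4, 5, 7, 8, 9, 10, 11, 12, 13, 14, 15, 16}
((P^c ∪ P) ∪ S^c) ∩ (P ∪ Q) = {1, 2, 4, 5, 7, 8, 9, 10, 11, 12, 13, 14, 15, 16}
|((P^c ∪ P) ∪ S^c) ∩ (P ∪ Q)| = 14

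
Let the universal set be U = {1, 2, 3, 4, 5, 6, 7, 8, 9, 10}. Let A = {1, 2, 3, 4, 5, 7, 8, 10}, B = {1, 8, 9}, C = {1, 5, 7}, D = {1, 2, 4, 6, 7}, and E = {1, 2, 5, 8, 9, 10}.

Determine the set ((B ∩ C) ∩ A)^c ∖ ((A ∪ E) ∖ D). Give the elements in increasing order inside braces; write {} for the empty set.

{2, 4, 6, 7}

B ∩ C = {1}
(B ∩ C) ∩ A = {1}
((B ∩ C) ∩ A)^c = {2, 3, 4, 5, 6, 7, 8, 9, 10}
A ∪ E = {1, 2, 3, 4, 5, 7, 8, 9, 10}
(A ∪ E) ∖ D = {3, 5, 8, 9, 10}
((B ∩ C) ∩ A)^c ∖ ((A ∪ E) ∖ D) = {2, 4, 6, 7}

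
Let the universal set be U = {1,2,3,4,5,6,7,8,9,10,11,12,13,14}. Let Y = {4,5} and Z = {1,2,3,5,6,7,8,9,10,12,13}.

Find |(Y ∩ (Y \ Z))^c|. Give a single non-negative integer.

Y \ Z = {4}
Y ∩ (Y \ Z) = {4}
(Y ∩ (Y \ Z))^c = {1,2,3,5,6,7,8,9,10,11,12,13,14}
|(Y ∩ (Y \ Z))^c| = 13

13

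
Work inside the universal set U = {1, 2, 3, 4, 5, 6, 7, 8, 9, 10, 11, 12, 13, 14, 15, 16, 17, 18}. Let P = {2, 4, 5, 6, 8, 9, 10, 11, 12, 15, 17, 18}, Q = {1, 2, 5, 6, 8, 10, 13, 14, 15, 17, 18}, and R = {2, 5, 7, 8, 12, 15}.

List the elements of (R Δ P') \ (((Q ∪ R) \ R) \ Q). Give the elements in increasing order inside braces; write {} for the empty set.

P' = {1, 3, 7, 13, 14, 16}
R Δ P' = {1, 2, 3, 5, 8, 12, 13, 14, 15, 16}
Q ∪ R = {1, 2, 5, 6, 7, 8, 10, 12, 13, 14, 15, 17, 18}
(Q ∪ R) \ R = {1, 6, 10, 13, 14, 17, 18}
((Q ∪ R) \ R) \ Q = {}
(R Δ P') \ (((Q ∪ R) \ R) \ Q) = {1, 2, 3, 5, 8, 12, 13, 14, 15, 16}

{1, 2, 3, 5, 8, 12, 13, 14, 15, 16}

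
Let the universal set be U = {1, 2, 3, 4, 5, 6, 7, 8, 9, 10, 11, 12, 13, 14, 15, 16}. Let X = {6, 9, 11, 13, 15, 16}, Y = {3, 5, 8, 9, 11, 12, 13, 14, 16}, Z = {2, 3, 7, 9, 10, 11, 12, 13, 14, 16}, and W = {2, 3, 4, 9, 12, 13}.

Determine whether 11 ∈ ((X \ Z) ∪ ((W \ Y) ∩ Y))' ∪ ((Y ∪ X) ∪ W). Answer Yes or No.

Yes

11 ∈ X and 11 ∈ Z, so 11 ∉ X \ Z
11 ∉ W and 11 ∈ Y, so 11 ∉ W \ Y
11 ∉ (W \ Y) and 11 ∈ Y, so 11 ∉ (W \ Y) ∩ Y
11 ∉ (X \ Z) and 11 ∉ ((W \ Y) ∩ Y), so 11 ∉ (X \ Z) ∪ ((W \ Y) ∩ Y)
11 ∈ ((X \ Z) ∪ ((W \ Y) ∩ Y))' since 11 ∉ ((X \ Z) ∪ ((W \ Y) ∩ Y))
11 ∈ Y and 11 ∈ X, so 11 ∈ Y ∪ X
11 ∈ (Y ∪ X) and 11 ∉ W, so 11 ∈ (Y ∪ X) ∪ W
11 ∈ ((X \ Z) ∪ ((W \ Y) ∩ Y))' and 11 ∈ ((Y ∪ X) ∪ W), so 11 ∈ ((X \ Z) ∪ ((W \ Y) ∩ Y))' ∪ ((Y ∪ X) ∪ W)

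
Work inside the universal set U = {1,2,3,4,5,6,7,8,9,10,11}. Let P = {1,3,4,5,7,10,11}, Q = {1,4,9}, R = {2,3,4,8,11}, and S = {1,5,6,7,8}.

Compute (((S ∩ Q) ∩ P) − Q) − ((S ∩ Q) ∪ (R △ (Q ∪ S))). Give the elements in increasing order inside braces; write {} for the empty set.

S ∩ Q = {1}
(S ∩ Q) ∩ P = {1}
((S ∩ Q) ∩ P) − Q = {}
Q ∪ S = {1,4,5,6,7,8,9}
R △ (Q ∪ S) = {1,2,3,5,6,7,9,11}
(S ∩ Q) ∪ (R △ (Q ∪ S)) = {1,2,3,5,6,7,9,11}
(((S ∩ Q) ∩ P) − Q) − ((S ∩ Q) ∪ (R △ (Q ∪ S))) = {}

{}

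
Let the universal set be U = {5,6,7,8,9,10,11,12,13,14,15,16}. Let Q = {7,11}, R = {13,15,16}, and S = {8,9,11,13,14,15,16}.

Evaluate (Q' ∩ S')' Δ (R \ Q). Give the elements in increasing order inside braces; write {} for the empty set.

Q' = {5,6,8,9,10,12,13,14,15,16}
S' = {5,6,7,10,12}
Q' ∩ S' = {5,6,10,12}
(Q' ∩ S')' = {7,8,9,11,13,14,15,16}
R \ Q = {13,15,16}
(Q' ∩ S')' Δ (R \ Q) = {7,8,9,11,14}

{7,8,9,11,14}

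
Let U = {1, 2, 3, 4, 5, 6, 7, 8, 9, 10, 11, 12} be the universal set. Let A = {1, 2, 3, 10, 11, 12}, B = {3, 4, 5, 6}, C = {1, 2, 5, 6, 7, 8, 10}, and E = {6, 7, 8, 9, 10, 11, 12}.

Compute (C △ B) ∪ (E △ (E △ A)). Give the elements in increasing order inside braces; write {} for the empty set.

{1, 2, 3, 4, 7, 8, 10, 11, 12}

C △ B = {1, 2, 3, 4, 7, 8, 10}
E △ A = {1, 2, 3, 6, 7, 8, 9}
E △ (E △ A) = {1, 2, 3, 10, 11, 12}
(C △ B) ∪ (E △ (E △ A)) = {1, 2, 3, 4, 7, 8, 10, 11, 12}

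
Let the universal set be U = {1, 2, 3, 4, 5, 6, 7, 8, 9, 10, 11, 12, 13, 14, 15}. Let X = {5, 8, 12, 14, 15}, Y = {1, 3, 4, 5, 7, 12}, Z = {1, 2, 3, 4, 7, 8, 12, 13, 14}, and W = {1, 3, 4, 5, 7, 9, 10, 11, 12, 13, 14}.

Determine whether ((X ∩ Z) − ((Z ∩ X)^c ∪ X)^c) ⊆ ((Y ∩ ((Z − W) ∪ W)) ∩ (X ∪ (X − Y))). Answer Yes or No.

No

X ∩ Z = {8, 12, 14}
Z ∩ X = {8, 12, 14}
(Z ∩ X)^c = {1, 2, 3, 4, 5, 6, 7, 9, 10, 11, 13, 15}
(Z ∩ X)^c ∪ X = {1, 2, 3, 4, 5, 6, 7, 8, 9, 10, 11, 12, 13, 14, 15}
((Z ∩ X)^c ∪ X)^c = {}
(X ∩ Z) − ((Z ∩ X)^c ∪ X)^c = {8, 12, 14}
Z − W = {2, 8}
(Z − W) ∪ W = {1, 2, 3, 4, 5, 7, 8, 9, 10, 11, 12, 13, 14}
Y ∩ ((Z − W) ∪ W) = {1, 3, 4, 5, 7, 12}
X − Y = {8, 14, 15}
X ∪ (X − Y) = {5, 8, 12, 14, 15}
(Y ∩ ((Z − W) ∪ W)) ∩ (X ∪ (X − Y)) = {5, 12}
8 ∈ (X ∩ Z) − ((Z ∩ X)^c ∪ X)^c but 8 ∉ (Y ∩ ((Z − W) ∪ W)) ∩ (X ∪ (X − Y)), so the inclusion fails.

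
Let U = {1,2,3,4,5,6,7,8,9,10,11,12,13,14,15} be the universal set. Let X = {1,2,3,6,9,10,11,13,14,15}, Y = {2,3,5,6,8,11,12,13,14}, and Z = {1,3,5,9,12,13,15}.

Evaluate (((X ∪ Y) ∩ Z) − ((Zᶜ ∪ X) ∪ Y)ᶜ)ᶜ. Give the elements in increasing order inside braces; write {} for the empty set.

{2,4,6,7,8,10,11,14}

X ∪ Y = {1,2,3,5,6,8,9,10,11,12,13,14,15}
(X ∪ Y) ∩ Z = {1,3,5,9,12,13,15}
Zᶜ = {2,4,6,7,8,10,11,14}
Zᶜ ∪ X = {1,2,3,4,6,7,8,9,10,11,13,14,15}
(Zᶜ ∪ X) ∪ Y = {1,2,3,4,5,6,7,8,9,10,11,12,13,14,15}
((Zᶜ ∪ X) ∪ Y)ᶜ = {}
((X ∪ Y) ∩ Z) − ((Zᶜ ∪ X) ∪ Y)ᶜ = {1,3,5,9,12,13,15}
(((X ∪ Y) ∩ Z) − ((Zᶜ ∪ X) ∪ Y)ᶜ)ᶜ = {2,4,6,7,8,10,11,14}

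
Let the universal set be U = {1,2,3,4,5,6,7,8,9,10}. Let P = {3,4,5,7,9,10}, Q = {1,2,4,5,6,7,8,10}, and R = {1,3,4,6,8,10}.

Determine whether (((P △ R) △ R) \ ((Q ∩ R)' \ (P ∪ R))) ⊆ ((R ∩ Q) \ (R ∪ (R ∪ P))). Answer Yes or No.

P △ R = {1,5,6,7,8,9}
(P △ R) △ R = {3,4,5,7,9,10}
Q ∩ R = {1,4,6,8,10}
(Q ∩ R)' = {2,3,5,7,9}
P ∪ R = {1,3,4,5,6,7,8,9,10}
(Q ∩ R)' \ (P ∪ R) = {2}
((P △ R) △ R) \ ((Q ∩ R)' \ (P ∪ R)) = {3,4,5,7,9,10}
R ∩ Q = {1,4,6,8,10}
R ∪ P = {1,3,4,5,6,7,8,9,10}
R ∪ (R ∪ P) = {1,3,4,5,6,7,8,9,10}
(R ∩ Q) \ (R ∪ (R ∪ P)) = {}
3 ∈ ((P △ R) △ R) \ ((Q ∩ R)' \ (P ∪ R)) but 3 ∉ (R ∩ Q) \ (R ∪ (R ∪ P)), so the inclusion fails.

No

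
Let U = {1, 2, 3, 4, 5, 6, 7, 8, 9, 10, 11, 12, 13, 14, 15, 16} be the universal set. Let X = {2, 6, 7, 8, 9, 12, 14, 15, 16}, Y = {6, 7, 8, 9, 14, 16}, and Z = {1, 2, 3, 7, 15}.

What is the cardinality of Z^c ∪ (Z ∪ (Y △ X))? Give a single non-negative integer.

Z^c = {4, 5, 6, 8, 9, 10, 11, 12, 13, 14, 16}
Y △ X = {2, 12, 15}
Z ∪ (Y △ X) = {1, 2, 3, 7, 12, 15}
Z^c ∪ (Z ∪ (Y △ X)) = {1, 2, 3, 4, 5, 6, 7, 8, 9, 10, 11, 12, 13, 14, 15, 16}
|Z^c ∪ (Z ∪ (Y △ X))| = 16

16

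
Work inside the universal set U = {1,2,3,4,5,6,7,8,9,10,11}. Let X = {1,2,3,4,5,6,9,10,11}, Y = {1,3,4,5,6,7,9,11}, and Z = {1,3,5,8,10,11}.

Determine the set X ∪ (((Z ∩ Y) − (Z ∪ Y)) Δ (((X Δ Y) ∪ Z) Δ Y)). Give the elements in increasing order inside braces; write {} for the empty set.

{1,2,3,4,5,6,8,9,10,11}

Z ∩ Y = {1,3,5,11}
Z ∪ Y = {1,3,4,5,6,7,8,9,10,11}
(Z ∩ Y) − (Z ∪ Y) = {}
X Δ Y = {2,7,10}
(X Δ Y) ∪ Z = {1,2,3,5,7,8,10,11}
((X Δ Y) ∪ Z) Δ Y = {2,4,6,8,9,10}
((Z ∩ Y) − (Z ∪ Y)) Δ (((X Δ Y) ∪ Z) Δ Y) = {2,4,6,8,9,10}
X ∪ (((Z ∩ Y) − (Z ∪ Y)) Δ (((X Δ Y) ∪ Z) Δ Y)) = {1,2,3,4,5,6,8,9,10,11}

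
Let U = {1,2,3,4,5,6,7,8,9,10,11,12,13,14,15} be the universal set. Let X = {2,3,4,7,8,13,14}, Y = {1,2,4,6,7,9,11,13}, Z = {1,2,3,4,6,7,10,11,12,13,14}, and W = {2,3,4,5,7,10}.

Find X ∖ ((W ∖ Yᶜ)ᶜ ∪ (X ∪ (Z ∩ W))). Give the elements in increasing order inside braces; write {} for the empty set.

Yᶜ = {3,5,8,10,12,14,15}
W ∖ Yᶜ = {2,4,7}
(W ∖ Yᶜ)ᶜ = {1,3,5,6,8,9,10,11,12,13,14,15}
Z ∩ W = {2,3,4,7,10}
X ∪ (Z ∩ W) = {2,3,4,7,8,10,13,14}
(W ∖ Yᶜ)ᶜ ∪ (X ∪ (Z ∩ W)) = {1,2,3,4,5,6,7,8,9,10,11,12,13,14,15}
X ∖ ((W ∖ Yᶜ)ᶜ ∪ (X ∪ (Z ∩ W))) = {}

{}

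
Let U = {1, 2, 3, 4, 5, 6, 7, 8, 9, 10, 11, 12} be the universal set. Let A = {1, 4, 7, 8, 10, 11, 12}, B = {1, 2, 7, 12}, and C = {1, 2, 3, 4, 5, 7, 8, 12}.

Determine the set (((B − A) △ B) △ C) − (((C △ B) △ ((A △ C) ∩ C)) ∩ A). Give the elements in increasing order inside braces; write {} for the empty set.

{2, 3, 5}

B − A = {2}
(B − A) △ B = {1, 7, 12}
((B − A) △ B) △ C = {2, 3, 4, 5, 8}
C △ B = {3, 4, 5, 8}
A △ C = {2, 3, 5, 10, 11}
(A △ C) ∩ C = {2, 3, 5}
(C △ B) △ ((A △ C) ∩ C) = {2, 4, 8}
((C △ B) △ ((A △ C) ∩ C)) ∩ A = {4, 8}
(((B − A) △ B) △ C) − (((C △ B) △ ((A △ C) ∩ C)) ∩ A) = {2, 3, 5}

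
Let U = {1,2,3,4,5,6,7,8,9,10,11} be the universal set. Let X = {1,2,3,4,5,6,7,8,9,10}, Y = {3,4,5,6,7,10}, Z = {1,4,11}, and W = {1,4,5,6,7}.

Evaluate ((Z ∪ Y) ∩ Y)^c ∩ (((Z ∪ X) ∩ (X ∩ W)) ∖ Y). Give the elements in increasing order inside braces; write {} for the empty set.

Z ∪ Y = {1,3,4,5,6,7,10,11}
(Z ∪ Y) ∩ Y = {3,4,5,6,7,10}
((Z ∪ Y) ∩ Y)^c = {1,2,8,9,11}
Z ∪ X = {1,2,3,4,5,6,7,8,9,10,11}
X ∩ W = {1,4,5,6,7}
(Z ∪ X) ∩ (X ∩ W) = {1,4,5,6,7}
((Z ∪ X) ∩ (X ∩ W)) ∖ Y = {1}
((Z ∪ Y) ∩ Y)^c ∩ (((Z ∪ X) ∩ (X ∩ W)) ∖ Y) = {1}

{1}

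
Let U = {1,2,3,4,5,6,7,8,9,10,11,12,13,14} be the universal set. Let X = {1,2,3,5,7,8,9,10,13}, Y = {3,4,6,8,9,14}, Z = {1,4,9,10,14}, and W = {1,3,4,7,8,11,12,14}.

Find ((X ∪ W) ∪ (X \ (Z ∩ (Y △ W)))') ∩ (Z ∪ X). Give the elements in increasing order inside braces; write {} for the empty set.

{1,2,3,4,5,7,8,9,10,13,14}

X ∪ W = {1,2,3,4,5,7,8,9,10,11,12,13,14}
Y △ W = {1,6,7,9,11,12}
Z ∩ (Y △ W) = {1,9}
X \ (Z ∩ (Y △ W)) = {2,3,5,7,8,10,13}
(X \ (Z ∩ (Y △ W)))' = {1,4,6,9,11,12,14}
(X ∪ W) ∪ (X \ (Z ∩ (Y △ W)))' = {1,2,3,4,5,6,7,8,9,10,11,12,13,14}
Z ∪ X = {1,2,3,4,5,7,8,9,10,13,14}
((X ∪ W) ∪ (X \ (Z ∩ (Y △ W)))') ∩ (Z ∪ X) = {1,2,3,4,5,7,8,9,10,13,14}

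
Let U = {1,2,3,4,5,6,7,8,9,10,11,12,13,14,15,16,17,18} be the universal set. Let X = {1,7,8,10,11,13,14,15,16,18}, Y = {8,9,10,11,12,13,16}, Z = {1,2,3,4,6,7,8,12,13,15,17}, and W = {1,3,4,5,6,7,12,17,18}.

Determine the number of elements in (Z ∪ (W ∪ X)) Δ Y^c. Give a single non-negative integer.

W ∪ X = {1,3,4,5,6,7,8,10,11,12,13,14,15,16,17,18}
Z ∪ (W ∪ X) = {1,2,3,4,5,6,7,8,10,11,12,13,14,15,16,17,18}
Y^c = {1,2,3,4,5,6,7,14,15,17,18}
(Z ∪ (W ∪ X)) Δ Y^c = {8,10,11,12,13,16}
|(Z ∪ (W ∪ X)) Δ Y^c| = 6

6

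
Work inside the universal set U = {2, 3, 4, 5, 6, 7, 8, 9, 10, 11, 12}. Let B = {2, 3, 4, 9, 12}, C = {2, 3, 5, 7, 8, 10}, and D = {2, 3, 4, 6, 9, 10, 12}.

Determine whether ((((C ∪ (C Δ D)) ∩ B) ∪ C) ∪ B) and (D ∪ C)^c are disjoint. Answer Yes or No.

C Δ D = {4, 5, 6, 7, 8, 9, 12}
C ∪ (C Δ D) = {2, 3, 4, 5, 6, 7, 8, 9, 10, 12}
(C ∪ (C Δ D)) ∩ B = {2, 3, 4, 9, 12}
((C ∪ (C Δ D)) ∩ B) ∪ C = {2, 3, 4, 5, 7, 8, 9, 10, 12}
(((C ∪ (C Δ D)) ∩ B) ∪ C) ∪ B = {2, 3, 4, 5, 7, 8, 9, 10, 12}
D ∪ C = {2, 3, 4, 5, 6, 7, 8, 9, 10, 12}
(D ∪ C)^c = {11}
{2, 3, 4, 5, 7, 8, 9, 10, 12} and {11} share no elements.

Yes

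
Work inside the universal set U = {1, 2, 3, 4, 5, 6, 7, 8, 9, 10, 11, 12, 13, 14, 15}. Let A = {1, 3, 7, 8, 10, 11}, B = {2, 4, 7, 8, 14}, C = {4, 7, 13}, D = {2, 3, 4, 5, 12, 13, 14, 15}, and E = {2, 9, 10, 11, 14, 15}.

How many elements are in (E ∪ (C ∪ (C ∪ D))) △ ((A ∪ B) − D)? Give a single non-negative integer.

11

C ∪ D = {2, 3, 4, 5, 7, 12, 13, 14, 15}
C ∪ (C ∪ D) = {2, 3, 4, 5, 7, 12, 13, 14, 15}
E ∪ (C ∪ (C ∪ D)) = {2, 3, 4, 5, 7, 9, 10, 11, 12, 13, 14, 15}
A ∪ B = {1, 2, 3, 4, 7, 8, 10, 11, 14}
(A ∪ B) − D = {1, 7, 8, 10, 11}
(E ∪ (C ∪ (C ∪ D))) △ ((A ∪ B) − D) = {1, 2, 3, 4, 5, 8, 9, 12, 13, 14, 15}
|(E ∪ (C ∪ (C ∪ D))) △ ((A ∪ B) − D)| = 11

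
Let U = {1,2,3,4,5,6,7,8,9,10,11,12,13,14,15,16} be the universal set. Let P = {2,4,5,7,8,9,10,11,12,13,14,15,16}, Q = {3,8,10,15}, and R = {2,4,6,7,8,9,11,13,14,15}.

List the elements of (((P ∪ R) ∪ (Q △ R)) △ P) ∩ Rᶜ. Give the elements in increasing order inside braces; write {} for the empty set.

P ∪ R = {2,4,5,6,7,8,9,10,11,12,13,14,15,16}
Q △ R = {2,3,4,6,7,9,10,11,13,14}
(P ∪ R) ∪ (Q △ R) = {2,3,4,5,6,7,8,9,10,11,12,13,14,15,16}
((P ∪ R) ∪ (Q △ R)) △ P = {3,6}
Rᶜ = {1,3,5,10,12,16}
(((P ∪ R) ∪ (Q △ R)) △ P) ∩ Rᶜ = {3}

{3}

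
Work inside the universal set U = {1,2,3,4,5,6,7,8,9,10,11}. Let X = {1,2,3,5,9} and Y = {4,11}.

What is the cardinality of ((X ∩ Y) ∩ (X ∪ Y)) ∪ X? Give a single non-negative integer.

5

X ∩ Y = {}
X ∪ Y = {1,2,3,4,5,9,11}
(X ∩ Y) ∩ (X ∪ Y) = {}
((X ∩ Y) ∩ (X ∪ Y)) ∪ X = {1,2,3,5,9}
|((X ∩ Y) ∩ (X ∪ Y)) ∪ X| = 5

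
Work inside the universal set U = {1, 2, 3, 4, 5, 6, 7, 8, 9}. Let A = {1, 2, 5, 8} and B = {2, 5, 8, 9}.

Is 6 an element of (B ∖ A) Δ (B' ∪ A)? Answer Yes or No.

Yes

6 ∉ B and 6 ∉ A, so 6 ∉ B ∖ A
6 ∉ B, so 6 ∈ B'
6 ∈ B' and 6 ∉ A, so 6 ∈ B' ∪ A
6 ∉ (B ∖ A) and 6 ∈ (B' ∪ A), so 6 ∈ (B ∖ A) Δ (B' ∪ A)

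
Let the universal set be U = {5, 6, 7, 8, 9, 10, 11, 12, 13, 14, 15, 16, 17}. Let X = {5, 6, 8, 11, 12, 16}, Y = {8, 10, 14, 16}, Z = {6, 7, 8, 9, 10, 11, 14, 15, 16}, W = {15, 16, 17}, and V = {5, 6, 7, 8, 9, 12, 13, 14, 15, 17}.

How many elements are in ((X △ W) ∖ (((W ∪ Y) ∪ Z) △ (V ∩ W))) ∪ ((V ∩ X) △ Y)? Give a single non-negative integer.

8

X △ W = {5, 6, 8, 11, 12, 15, 17}
W ∪ Y = {8, 10, 14, 15, 16, 17}
(W ∪ Y) ∪ Z = {6, 7, 8, 9, 10, 11, 14, 15, 16, 17}
V ∩ W = {15, 17}
((W ∪ Y) ∪ Z) △ (V ∩ W) = {6, 7, 8, 9, 10, 11, 14, 16}
(X △ W) ∖ (((W ∪ Y) ∪ Z) △ (V ∩ W)) = {5, 12, 15, 17}
V ∩ X = {5, 6, 8, 12}
(V ∩ X) △ Y = {5, 6, 10, 12, 14, 16}
((X △ W) ∖ (((W ∪ Y) ∪ Z) △ (V ∩ W))) ∪ ((V ∩ X) △ Y) = {5, 6, 10, 12, 14, 15, 16, 17}
|((X △ W) ∖ (((W ∪ Y) ∪ Z) △ (V ∩ W))) ∪ ((V ∩ X) △ Y)| = 8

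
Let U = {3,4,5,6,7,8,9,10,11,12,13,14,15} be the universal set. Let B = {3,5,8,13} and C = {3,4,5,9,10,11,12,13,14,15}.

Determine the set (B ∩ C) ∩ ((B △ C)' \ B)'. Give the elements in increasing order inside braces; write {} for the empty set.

{3,5,13}

B ∩ C = {3,5,13}
B △ C = {4,8,9,10,11,12,14,15}
(B △ C)' = {3,5,6,7,13}
(B △ C)' \ B = {6,7}
((B △ C)' \ B)' = {3,4,5,8,9,10,11,12,13,14,15}
(B ∩ C) ∩ ((B △ C)' \ B)' = {3,5,13}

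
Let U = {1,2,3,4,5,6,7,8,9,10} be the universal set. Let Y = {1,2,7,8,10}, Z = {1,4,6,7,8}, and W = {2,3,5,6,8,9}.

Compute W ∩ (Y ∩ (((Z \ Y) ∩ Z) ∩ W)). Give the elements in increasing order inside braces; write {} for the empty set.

{}

Z \ Y = {4,6}
(Z \ Y) ∩ Z = {4,6}
((Z \ Y) ∩ Z) ∩ W = {6}
Y ∩ (((Z \ Y) ∩ Z) ∩ W) = {}
W ∩ (Y ∩ (((Z \ Y) ∩ Z) ∩ W)) = {}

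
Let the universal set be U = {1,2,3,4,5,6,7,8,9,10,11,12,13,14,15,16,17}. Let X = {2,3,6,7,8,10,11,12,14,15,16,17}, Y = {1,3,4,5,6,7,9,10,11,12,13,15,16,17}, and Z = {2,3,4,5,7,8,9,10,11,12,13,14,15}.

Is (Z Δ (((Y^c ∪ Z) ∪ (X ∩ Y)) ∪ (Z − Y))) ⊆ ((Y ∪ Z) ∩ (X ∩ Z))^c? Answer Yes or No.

Yes

Y^c = {2,8,14}
Y^c ∪ Z = {2,3,4,5,7,8,9,10,11,12,13,14,15}
X ∩ Y = {3,6,7,10,11,12,15,16,17}
(Y^c ∪ Z) ∪ (X ∩ Y) = {2,3,4,5,6,7,8,9,10,11,12,13,14,15,16,17}
Z − Y = {2,8,14}
((Y^c ∪ Z) ∪ (X ∩ Y)) ∪ (Z − Y) = {2,3,4,5,6,7,8,9,10,11,12,13,14,15,16,17}
Z Δ (((Y^c ∪ Z) ∪ (X ∩ Y)) ∪ (Z − Y)) = {6,16,17}
Y ∪ Z = {1,2,3,4,5,6,7,8,9,10,11,12,13,14,15,16,17}
X ∩ Z = {2,3,7,8,10,11,12,14,15}
(Y ∪ Z) ∩ (X ∩ Z) = {2,3,7,8,10,11,12,14,15}
((Y ∪ Z) ∩ (X ∩ Z))^c = {1,4,5,6,9,13,16,17}
Every element of {6,16,17} is in {1,4,5,6,9,13,16,17}, so Z Δ (((Y^c ∪ Z) ∪ (X ∩ Y)) ∪ (Z − Y)) ⊆ ((Y ∪ Z) ∩ (X ∩ Z))^c.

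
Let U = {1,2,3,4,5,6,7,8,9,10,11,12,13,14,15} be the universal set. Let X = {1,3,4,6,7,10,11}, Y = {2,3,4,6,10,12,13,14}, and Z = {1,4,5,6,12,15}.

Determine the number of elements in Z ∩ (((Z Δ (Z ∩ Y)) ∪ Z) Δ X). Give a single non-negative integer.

Z ∩ Y = {4,6,12}
Z Δ (Z ∩ Y) = {1,5,15}
(Z Δ (Z ∩ Y)) ∪ Z = {1,4,5,6,12,15}
((Z Δ (Z ∩ Y)) ∪ Z) Δ X = {3,5,7,10,11,12,15}
Z ∩ (((Z Δ (Z ∩ Y)) ∪ Z) Δ X) = {5,12,15}
|Z ∩ (((Z Δ (Z ∩ Y)) ∪ Z) Δ X)| = 3

3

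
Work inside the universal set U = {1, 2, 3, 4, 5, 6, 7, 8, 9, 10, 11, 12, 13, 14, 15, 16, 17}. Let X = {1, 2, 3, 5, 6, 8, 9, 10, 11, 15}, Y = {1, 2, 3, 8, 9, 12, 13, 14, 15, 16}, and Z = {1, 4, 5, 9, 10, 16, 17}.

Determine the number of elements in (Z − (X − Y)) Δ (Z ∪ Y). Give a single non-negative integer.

X − Y = {5, 6, 10, 11}
Z − (X − Y) = {1, 4, 9, 16, 17}
Z ∪ Y = {1, 2, 3, 4, 5, 8, 9, 10, 12, 13, 14, 15, 16, 17}
(Z − (X − Y)) Δ (Z ∪ Y) = {2, 3, 5, 8, 10, 12, 13, 14, 15}
|(Z − (X − Y)) Δ (Z ∪ Y)| = 9

9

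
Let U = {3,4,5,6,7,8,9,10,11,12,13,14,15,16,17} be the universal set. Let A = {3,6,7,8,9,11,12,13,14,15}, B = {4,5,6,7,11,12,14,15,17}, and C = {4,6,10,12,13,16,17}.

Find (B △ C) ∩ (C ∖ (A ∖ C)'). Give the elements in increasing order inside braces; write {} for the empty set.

{}

B △ C = {5,7,10,11,13,14,15,16}
A ∖ C = {3,7,8,9,11,14,15}
(A ∖ C)' = {4,5,6,10,12,13,16,17}
C ∖ (A ∖ C)' = {}
(B △ C) ∩ (C ∖ (A ∖ C)') = {}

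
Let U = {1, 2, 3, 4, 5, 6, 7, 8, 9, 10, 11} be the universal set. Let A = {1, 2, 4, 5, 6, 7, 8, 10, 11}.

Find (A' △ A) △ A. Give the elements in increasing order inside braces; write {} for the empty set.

A' = {3, 9}
A' △ A = {1, 2, 3, 4, 5, 6, 7, 8, 9, 10, 11}
(A' △ A) △ A = {3, 9}

{3, 9}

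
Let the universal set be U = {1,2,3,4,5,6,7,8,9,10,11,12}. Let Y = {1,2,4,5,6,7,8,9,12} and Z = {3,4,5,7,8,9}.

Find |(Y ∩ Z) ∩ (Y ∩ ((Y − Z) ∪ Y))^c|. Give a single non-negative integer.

0

Y ∩ Z = {4,5,7,8,9}
Y − Z = {1,2,6,12}
(Y − Z) ∪ Y = {1,2,4,5,6,7,8,9,12}
Y ∩ ((Y − Z) ∪ Y) = {1,2,4,5,6,7,8,9,12}
(Y ∩ ((Y − Z) ∪ Y))^c = {3,10,11}
(Y ∩ Z) ∩ (Y ∩ ((Y − Z) ∪ Y))^c = {}
|(Y ∩ Z) ∩ (Y ∩ ((Y − Z) ∪ Y))^c| = 0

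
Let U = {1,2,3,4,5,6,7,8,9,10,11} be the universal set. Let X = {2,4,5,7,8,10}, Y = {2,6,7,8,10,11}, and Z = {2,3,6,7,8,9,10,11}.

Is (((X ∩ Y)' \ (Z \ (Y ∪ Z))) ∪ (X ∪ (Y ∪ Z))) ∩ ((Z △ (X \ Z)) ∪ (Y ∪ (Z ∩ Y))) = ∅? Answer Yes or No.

No

X ∩ Y = {2,7,8,10}
(X ∩ Y)' = {1,3,4,5,6,9,11}
Y ∪ Z = {2,3,6,7,8,9,10,11}
Z \ (Y ∪ Z) = {}
(X ∩ Y)' \ (Z \ (Y ∪ Z)) = {1,3,4,5,6,9,11}
X ∪ (Y ∪ Z) = {2,3,4,5,6,7,8,9,10,11}
((X ∩ Y)' \ (Z \ (Y ∪ Z))) ∪ (X ∪ (Y ∪ Z)) = {1,2,3,4,5,6,7,8,9,10,11}
X \ Z = {4,5}
Z △ (X \ Z) = {2,3,4,5,6,7,8,9,10,11}
Z ∩ Y = {2,6,7,8,10,11}
Y ∪ (Z ∩ Y) = {2,6,7,8,10,11}
(Z △ (X \ Z)) ∪ (Y ∪ (Z ∩ Y)) = {2,3,4,5,6,7,8,9,10,11}
2 lies in both, so they are not disjoint.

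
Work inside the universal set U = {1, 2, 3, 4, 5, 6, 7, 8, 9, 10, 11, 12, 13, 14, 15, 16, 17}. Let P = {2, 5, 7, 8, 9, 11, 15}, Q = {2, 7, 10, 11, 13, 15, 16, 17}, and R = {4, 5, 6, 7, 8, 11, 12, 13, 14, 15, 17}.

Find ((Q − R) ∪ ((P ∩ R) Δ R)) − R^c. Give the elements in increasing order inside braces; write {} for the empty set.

{4, 6, 12, 13, 14, 17}

Q − R = {2, 10, 16}
P ∩ R = {5, 7, 8, 11, 15}
(P ∩ R) Δ R = {4, 6, 12, 13, 14, 17}
(Q − R) ∪ ((P ∩ R) Δ R) = {2, 4, 6, 10, 12, 13, 14, 16, 17}
R^c = {1, 2, 3, 9, 10, 16}
((Q − R) ∪ ((P ∩ R) Δ R)) − R^c = {4, 6, 12, 13, 14, 17}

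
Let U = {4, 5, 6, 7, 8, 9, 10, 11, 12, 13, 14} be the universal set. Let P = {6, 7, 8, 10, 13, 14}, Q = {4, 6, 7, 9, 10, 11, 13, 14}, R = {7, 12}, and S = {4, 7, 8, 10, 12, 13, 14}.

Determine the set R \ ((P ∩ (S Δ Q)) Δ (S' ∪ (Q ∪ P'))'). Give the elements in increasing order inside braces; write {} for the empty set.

{7, 12}

S Δ Q = {6, 8, 9, 11, 12}
P ∩ (S Δ Q) = {6, 8}
S' = {5, 6, 9, 11}
P' = {4, 5, 9, 11, 12}
Q ∪ P' = {4, 5, 6, 7, 9, 10, 11, 12, 13, 14}
S' ∪ (Q ∪ P') = {4, 5, 6, 7, 9, 10, 11, 12, 13, 14}
(S' ∪ (Q ∪ P'))' = {8}
(P ∩ (S Δ Q)) Δ (S' ∪ (Q ∪ P'))' = {6}
R \ ((P ∩ (S Δ Q)) Δ (S' ∪ (Q ∪ P'))') = {7, 12}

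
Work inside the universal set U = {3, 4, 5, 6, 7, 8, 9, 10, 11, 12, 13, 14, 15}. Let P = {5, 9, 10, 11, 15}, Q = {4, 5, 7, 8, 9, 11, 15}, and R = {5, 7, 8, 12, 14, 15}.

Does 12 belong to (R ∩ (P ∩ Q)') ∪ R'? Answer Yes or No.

Yes

12 ∉ P and 12 ∉ Q, so 12 ∉ P ∩ Q
12 ∈ (P ∩ Q)' since 12 ∉ (P ∩ Q)
12 ∈ R and 12 ∈ (P ∩ Q)', so 12 ∈ R ∩ (P ∩ Q)'
12 ∈ R, so 12 ∉ R'
12 ∈ (R ∩ (P ∩ Q)') and 12 ∉ R', so 12 ∈ (R ∩ (P ∩ Q)') ∪ R'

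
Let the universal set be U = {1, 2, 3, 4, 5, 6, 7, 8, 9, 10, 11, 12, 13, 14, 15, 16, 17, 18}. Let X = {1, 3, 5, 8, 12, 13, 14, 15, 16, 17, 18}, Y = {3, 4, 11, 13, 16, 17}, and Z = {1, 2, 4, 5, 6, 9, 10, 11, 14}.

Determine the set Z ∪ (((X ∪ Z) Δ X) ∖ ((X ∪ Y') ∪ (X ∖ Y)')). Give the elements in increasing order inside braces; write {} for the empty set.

X ∪ Z = {1, 2, 3, 4, 5, 6, 8, 9, 10, 11, 12, 13, 14, 15, 16, 17, 18}
(X ∪ Z) Δ X = {2, 4, 6, 9, 10, 11}
Y' = {1, 2, 5, 6, 7, 8, 9, 10, 12, 14, 15, 18}
X ∪ Y' = {1, 2, 3, 5, 6, 7, 8, 9, 10, 12, 13, 14, 15, 16, 17, 18}
X ∖ Y = {1, 5, 8, 12, 14, 15, 18}
(X ∖ Y)' = {2, 3, 4, 6, 7, 9, 10, 11, 13, 16, 17}
(X ∪ Y') ∪ (X ∖ Y)' = {1, 2, 3, 4, 5, 6, 7, 8, 9, 10, 11, 12, 13, 14, 15, 16, 17, 18}
((X ∪ Z) Δ X) ∖ ((X ∪ Y') ∪ (X ∖ Y)') = {}
Z ∪ (((X ∪ Z) Δ X) ∖ ((X ∪ Y') ∪ (X ∖ Y)')) = {1, 2, 4, 5, 6, 9, 10, 11, 14}

{1, 2, 4, 5, 6, 9, 10, 11, 14}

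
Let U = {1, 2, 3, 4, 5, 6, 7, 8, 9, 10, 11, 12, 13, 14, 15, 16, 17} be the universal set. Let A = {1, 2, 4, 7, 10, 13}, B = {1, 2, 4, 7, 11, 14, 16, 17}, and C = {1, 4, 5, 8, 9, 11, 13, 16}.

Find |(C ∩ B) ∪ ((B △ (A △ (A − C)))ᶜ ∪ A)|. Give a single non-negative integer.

15

C ∩ B = {1, 4, 11, 16}
A − C = {2, 7, 10}
A △ (A − C) = {1, 4, 13}
B △ (A △ (A − C)) = {2, 7, 11, 13, 14, 16, 17}
(B △ (A △ (A − C)))ᶜ = {1, 3, 4, 5, 6, 8, 9, 10, 12, 15}
(B △ (A △ (A − C)))ᶜ ∪ A = {1, 2, 3, 4, 5, 6, 7, 8, 9, 10, 12, 13, 15}
(C ∩ B) ∪ ((B △ (A △ (A − C)))ᶜ ∪ A) = {1, 2, 3, 4, 5, 6, 7, 8, 9, 10, 11, 12, 13, 15, 16}
|(C ∩ B) ∪ ((B △ (A △ (A − C)))ᶜ ∪ A)| = 15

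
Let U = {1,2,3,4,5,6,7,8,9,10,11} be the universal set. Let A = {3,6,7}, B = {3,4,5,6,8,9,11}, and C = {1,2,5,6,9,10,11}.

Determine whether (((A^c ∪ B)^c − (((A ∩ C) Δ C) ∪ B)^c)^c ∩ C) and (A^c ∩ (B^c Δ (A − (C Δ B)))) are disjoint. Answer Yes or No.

A^c = {1,2,4,5,8,9,10,11}
A^c ∪ B = {1,2,3,4,5,6,8,9,10,11}
(A^c ∪ B)^c = {7}
A ∩ C = {6}
(A ∩ C) Δ C = {1,2,5,9,10,11}
((A ∩ C) Δ C) ∪ B = {1,2,3,4,5,6,8,9,10,11}
(((A ∩ C) Δ C) ∪ B)^c = {7}
(A^c ∪ B)^c − (((A ∩ C) Δ C) ∪ B)^c = {}
((A^c ∪ B)^c − (((A ∩ C) Δ C) ∪ B)^c)^c = {1,2,3,4,5,6,7,8,9,10,11}
((A^c ∪ B)^c − (((A ∩ C) Δ C) ∪ B)^c)^c ∩ C = {1,2,5,6,9,10,11}
B^c = {1,2,7,10}
C Δ B = {1,2,3,4,8,10}
A − (C Δ B) = {6,7}
B^c Δ (A − (C Δ B)) = {1,2,6,10}
A^c ∩ (B^c Δ (A − (C Δ B))) = {1,2,10}
1 lies in both, so they are not disjoint.

No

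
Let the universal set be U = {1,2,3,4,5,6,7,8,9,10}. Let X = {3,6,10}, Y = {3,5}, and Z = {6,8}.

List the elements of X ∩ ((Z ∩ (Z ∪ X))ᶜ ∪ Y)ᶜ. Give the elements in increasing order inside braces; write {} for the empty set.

{6}

Z ∪ X = {3,6,8,10}
Z ∩ (Z ∪ X) = {6,8}
(Z ∩ (Z ∪ X))ᶜ = {1,2,3,4,5,7,9,10}
(Z ∩ (Z ∪ X))ᶜ ∪ Y = {1,2,3,4,5,7,9,10}
((Z ∩ (Z ∪ X))ᶜ ∪ Y)ᶜ = {6,8}
X ∩ ((Z ∩ (Z ∪ X))ᶜ ∪ Y)ᶜ = {6}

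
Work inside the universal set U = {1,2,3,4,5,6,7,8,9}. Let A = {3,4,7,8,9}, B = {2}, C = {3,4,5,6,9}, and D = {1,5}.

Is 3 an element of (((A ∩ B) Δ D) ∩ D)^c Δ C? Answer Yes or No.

No

3 ∈ A and 3 ∉ B, so 3 ∉ A ∩ B
3 ∉ (A ∩ B) and 3 ∉ D, so 3 ∉ (A ∩ B) Δ D
3 ∉ ((A ∩ B) Δ D) and 3 ∉ D, so 3 ∉ ((A ∩ B) Δ D) ∩ D
3 ∈ (((A ∩ B) Δ D) ∩ D)^c since 3 ∉ (((A ∩ B) Δ D) ∩ D)
3 ∈ (((A ∩ B) Δ D) ∩ D)^c and 3 ∈ C, so 3 ∉ (((A ∩ B) Δ D) ∩ D)^c Δ C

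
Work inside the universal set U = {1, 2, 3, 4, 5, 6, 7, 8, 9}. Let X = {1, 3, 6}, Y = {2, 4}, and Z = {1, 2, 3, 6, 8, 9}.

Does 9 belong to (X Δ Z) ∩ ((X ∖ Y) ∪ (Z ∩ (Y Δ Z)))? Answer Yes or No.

9 ∉ X and 9 ∈ Z, so 9 ∈ X Δ Z
9 ∉ X and 9 ∉ Y, so 9 ∉ X ∖ Y
9 ∉ Y and 9 ∈ Z, so 9 ∈ Y Δ Z
9 ∈ Z and 9 ∈ (Y Δ Z), so 9 ∈ Z ∩ (Y Δ Z)
9 ∉ (X ∖ Y) and 9 ∈ (Z ∩ (Y Δ Z)), so 9 ∈ (X ∖ Y) ∪ (Z ∩ (Y Δ Z))
9 ∈ (X Δ Z) and 9 ∈ ((X ∖ Y) ∪ (Z ∩ (Y Δ Z))), so 9 ∈ (X Δ Z) ∩ ((X ∖ Y) ∪ (Z ∩ (Y Δ Z)))

Yes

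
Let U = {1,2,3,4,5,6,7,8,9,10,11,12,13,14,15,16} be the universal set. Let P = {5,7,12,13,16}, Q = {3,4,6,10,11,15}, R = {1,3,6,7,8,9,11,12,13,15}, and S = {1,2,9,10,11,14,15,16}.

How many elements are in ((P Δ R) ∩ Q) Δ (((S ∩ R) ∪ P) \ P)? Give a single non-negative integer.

4

P Δ R = {1,3,5,6,8,9,11,15,16}
(P Δ R) ∩ Q = {3,6,11,15}
S ∩ R = {1,9,11,15}
(S ∩ R) ∪ P = {1,5,7,9,11,12,13,15,16}
((S ∩ R) ∪ P) \ P = {1,9,11,15}
((P Δ R) ∩ Q) Δ (((S ∩ R) ∪ P) \ P) = {1,3,6,9}
|((P Δ R) ∩ Q) Δ (((S ∩ R) ∪ P) \ P)| = 4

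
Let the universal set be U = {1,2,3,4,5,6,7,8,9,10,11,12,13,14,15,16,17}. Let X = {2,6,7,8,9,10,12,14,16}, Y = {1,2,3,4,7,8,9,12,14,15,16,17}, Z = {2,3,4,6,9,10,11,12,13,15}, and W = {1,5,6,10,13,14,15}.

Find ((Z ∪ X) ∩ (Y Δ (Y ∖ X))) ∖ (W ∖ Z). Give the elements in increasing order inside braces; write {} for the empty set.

{2,7,8,9,12,16}

Z ∪ X = {2,3,4,6,7,8,9,10,11,12,13,14,15,16}
Y ∖ X = {1,3,4,15,17}
Y Δ (Y ∖ X) = {2,7,8,9,12,14,16}
(Z ∪ X) ∩ (Y Δ (Y ∖ X)) = {2,7,8,9,12,14,16}
W ∖ Z = {1,5,14}
((Z ∪ X) ∩ (Y Δ (Y ∖ X))) ∖ (W ∖ Z) = {2,7,8,9,12,16}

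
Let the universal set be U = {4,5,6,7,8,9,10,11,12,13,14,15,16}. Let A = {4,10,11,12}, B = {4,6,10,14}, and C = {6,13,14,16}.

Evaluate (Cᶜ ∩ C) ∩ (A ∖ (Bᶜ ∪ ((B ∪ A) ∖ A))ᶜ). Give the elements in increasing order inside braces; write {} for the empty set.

{}

Cᶜ = {4,5,7,8,9,10,11,12,15}
Cᶜ ∩ C = {}
Bᶜ = {5,7,8,9,11,12,13,15,16}
B ∪ A = {4,6,10,11,12,14}
(B ∪ A) ∖ A = {6,14}
Bᶜ ∪ ((B ∪ A) ∖ A) = {5,6,7,8,9,11,12,13,14,15,16}
(Bᶜ ∪ ((B ∪ A) ∖ A))ᶜ = {4,10}
A ∖ (Bᶜ ∪ ((B ∪ A) ∖ A))ᶜ = {11,12}
(Cᶜ ∩ C) ∩ (A ∖ (Bᶜ ∪ ((B ∪ A) ∖ A))ᶜ) = {}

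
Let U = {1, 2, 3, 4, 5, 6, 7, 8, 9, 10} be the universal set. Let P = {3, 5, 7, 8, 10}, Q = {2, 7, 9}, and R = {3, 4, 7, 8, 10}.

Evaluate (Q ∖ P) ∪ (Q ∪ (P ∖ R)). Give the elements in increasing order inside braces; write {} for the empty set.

{2, 5, 7, 9}

Q ∖ P = {2, 9}
P ∖ R = {5}
Q ∪ (P ∖ R) = {2, 5, 7, 9}
(Q ∖ P) ∪ (Q ∪ (P ∖ R)) = {2, 5, 7, 9}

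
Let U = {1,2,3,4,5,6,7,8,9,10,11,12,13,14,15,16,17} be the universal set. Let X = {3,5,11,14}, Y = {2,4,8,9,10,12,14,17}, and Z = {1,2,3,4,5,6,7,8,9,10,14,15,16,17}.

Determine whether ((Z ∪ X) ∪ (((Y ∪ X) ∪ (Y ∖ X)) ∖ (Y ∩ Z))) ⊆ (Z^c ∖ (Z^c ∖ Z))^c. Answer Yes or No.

Z ∪ X = {1,2,3,4,5,6,7,8,9,10,11,14,15,16,17}
Y ∪ X = {2,3,4,5,8,9,10,11,12,14,17}
Y ∖ X = {2,4,8,9,10,12,17}
(Y ∪ X) ∪ (Y ∖ X) = {2,3,4,5,8,9,10,11,12,14,17}
Y ∩ Z = {2,4,8,9,10,14,17}
((Y ∪ X) ∪ (Y ∖ X)) ∖ (Y ∩ Z) = {3,5,11,12}
(Z ∪ X) ∪ (((Y ∪ X) ∪ (Y ∖ X)) ∖ (Y ∩ Z)) = {1,2,3,4,5,6,7,8,9,10,11,12,14,15,16,17}
Z^c = {11,12,13}
Z^c ∖ Z = {11,12,13}
Z^c ∖ (Z^c ∖ Z) = {}
(Z^c ∖ (Z^c ∖ Z))^c = {1,2,3,4,5,6,7,8,9,10,11,12,13,14,15,16,17}
Every element of {1,2,3,4,5,6,7,8,9,10,11,12,14,15,16,17} is in {1,2,3,4,5,6,7,8,9,10,11,12,13,14,15,16,17}, so (Z ∪ X) ∪ (((Y ∪ X) ∪ (Y ∖ X)) ∖ (Y ∩ Z)) ⊆ (Z^c ∖ (Z^c ∖ Z))^c.

Yes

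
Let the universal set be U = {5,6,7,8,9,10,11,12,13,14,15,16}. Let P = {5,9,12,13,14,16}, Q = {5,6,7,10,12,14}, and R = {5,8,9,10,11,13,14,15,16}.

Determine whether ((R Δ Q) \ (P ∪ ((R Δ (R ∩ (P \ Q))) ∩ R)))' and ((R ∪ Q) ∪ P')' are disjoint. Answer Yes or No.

R Δ Q = {6,7,8,9,11,12,13,15,16}
P \ Q = {9,13,16}
R ∩ (P \ Q) = {9,13,16}
R Δ (R ∩ (P \ Q)) = {5,8,10,11,14,15}
(R Δ (R ∩ (P \ Q))) ∩ R = {5,8,10,11,14,15}
P ∪ ((R Δ (R ∩ (P \ Q))) ∩ R) = {5,8,9,10,11,12,13,14,15,16}
(R Δ Q) \ (P ∪ ((R Δ (R ∩ (P \ Q))) ∩ R)) = {6,7}
((R Δ Q) \ (P ∪ ((R Δ (R ∩ (P \ Q))) ∩ R)))' = {5,8,9,10,11,12,13,14,15,16}
R ∪ Q = {5,6,7,8,9,10,11,12,13,14,15,16}
P' = {6,7,8,10,11,15}
(R ∪ Q) ∪ P' = {5,6,7,8,9,10,11,12,13,14,15,16}
((R ∪ Q) ∪ P')' = {}
{5,8,9,10,11,12,13,14,15,16} and {} share no elements.

Yes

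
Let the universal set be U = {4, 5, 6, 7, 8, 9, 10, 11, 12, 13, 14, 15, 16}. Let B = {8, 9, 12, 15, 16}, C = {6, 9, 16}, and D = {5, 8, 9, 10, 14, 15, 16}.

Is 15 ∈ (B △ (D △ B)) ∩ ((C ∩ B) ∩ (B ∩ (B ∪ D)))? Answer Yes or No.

No

15 ∈ D and 15 ∈ B, so 15 ∉ D △ B
15 ∈ B and 15 ∉ (D △ B), so 15 ∈ B △ (D △ B)
15 ∉ C and 15 ∈ B, so 15 ∉ C ∩ B
15 ∈ B and 15 ∈ D, so 15 ∈ B ∪ D
15 ∈ B and 15 ∈ (B ∪ D), so 15 ∈ B ∩ (B ∪ D)
15 ∉ (C ∩ B) and 15 ∈ (B ∩ (B ∪ D)), so 15 ∉ (C ∩ B) ∩ (B ∩ (B ∪ D))
15 ∈ (B △ (D △ B)) and 15 ∉ ((C ∩ B) ∩ (B ∩ (B ∪ D))), so 15 ∉ (B △ (D △ B)) ∩ ((C ∩ B) ∩ (B ∩ (B ∪ D)))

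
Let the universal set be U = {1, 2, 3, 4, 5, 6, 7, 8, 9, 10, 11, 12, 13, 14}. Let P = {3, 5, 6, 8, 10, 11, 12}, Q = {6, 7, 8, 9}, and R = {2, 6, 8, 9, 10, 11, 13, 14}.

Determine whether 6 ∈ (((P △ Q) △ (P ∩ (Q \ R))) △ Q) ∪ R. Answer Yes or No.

6 ∈ P and 6 ∈ Q, so 6 ∉ P △ Q
6 ∈ Q and 6 ∈ R, so 6 ∉ Q \ R
6 ∈ P and 6 ∉ (Q \ R), so 6 ∉ P ∩ (Q \ R)
6 ∉ (P △ Q) and 6 ∉ (P ∩ (Q \ R)), so 6 ∉ (P △ Q) △ (P ∩ (Q \ R))
6 ∉ ((P △ Q) △ (P ∩ (Q \ R))) and 6 ∈ Q, so 6 ∈ ((P △ Q) △ (P ∩ (Q \ R))) △ Q
6 ∈ (((P △ Q) △ (P ∩ (Q \ R))) △ Q) and 6 ∈ R, so 6 ∈ (((P △ Q) △ (P ∩ (Q \ R))) △ Q) ∪ R

Yes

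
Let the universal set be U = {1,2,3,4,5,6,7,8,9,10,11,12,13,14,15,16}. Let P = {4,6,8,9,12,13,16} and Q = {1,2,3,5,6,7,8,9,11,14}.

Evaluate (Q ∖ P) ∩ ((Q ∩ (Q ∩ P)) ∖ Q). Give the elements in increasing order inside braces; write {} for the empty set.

Q ∖ P = {1,2,3,5,7,11,14}
Q ∩ P = {6,8,9}
Q ∩ (Q ∩ P) = {6,8,9}
(Q ∩ (Q ∩ P)) ∖ Q = {}
(Q ∖ P) ∩ ((Q ∩ (Q ∩ P)) ∖ Q) = {}

{}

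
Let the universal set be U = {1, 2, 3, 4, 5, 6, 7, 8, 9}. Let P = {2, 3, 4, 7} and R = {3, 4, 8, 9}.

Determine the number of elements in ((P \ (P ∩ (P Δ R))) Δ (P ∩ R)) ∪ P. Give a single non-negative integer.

4

P Δ R = {2, 7, 8, 9}
P ∩ (P Δ R) = {2, 7}
P \ (P ∩ (P Δ R)) = {3, 4}
P ∩ R = {3, 4}
(P \ (P ∩ (P Δ R))) Δ (P ∩ R) = {}
((P \ (P ∩ (P Δ R))) Δ (P ∩ R)) ∪ P = {2, 3, 4, 7}
|((P \ (P ∩ (P Δ R))) Δ (P ∩ R)) ∪ P| = 4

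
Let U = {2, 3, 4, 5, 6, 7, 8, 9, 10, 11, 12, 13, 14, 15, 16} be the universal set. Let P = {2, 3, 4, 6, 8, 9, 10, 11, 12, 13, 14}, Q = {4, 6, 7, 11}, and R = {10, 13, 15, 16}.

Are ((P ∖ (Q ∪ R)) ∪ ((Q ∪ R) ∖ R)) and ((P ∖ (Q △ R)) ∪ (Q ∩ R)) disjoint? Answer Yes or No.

No

Q ∪ R = {4, 6, 7, 10, 11, 13, 15, 16}
P ∖ (Q ∪ R) = {2, 3, 8, 9, 12, 14}
(Q ∪ R) ∖ R = {4, 6, 7, 11}
(P ∖ (Q ∪ R)) ∪ ((Q ∪ R) ∖ R) = {2, 3, 4, 6, 7, 8, 9, 11, 12, 14}
Q △ R = {4, 6, 7, 10, 11, 13, 15, 16}
P ∖ (Q △ R) = {2, 3, 8, 9, 12, 14}
Q ∩ R = {}
(P ∖ (Q △ R)) ∪ (Q ∩ R) = {2, 3, 8, 9, 12, 14}
2 lies in both, so they are not disjoint.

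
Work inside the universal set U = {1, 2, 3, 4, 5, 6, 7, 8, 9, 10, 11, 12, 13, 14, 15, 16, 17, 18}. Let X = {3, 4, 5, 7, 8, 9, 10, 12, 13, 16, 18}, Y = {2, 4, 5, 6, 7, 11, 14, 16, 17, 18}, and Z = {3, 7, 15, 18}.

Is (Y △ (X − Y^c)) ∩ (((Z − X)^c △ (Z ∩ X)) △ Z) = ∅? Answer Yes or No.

No

Y^c = {1, 3, 8, 9, 10, 12, 13, 15}
X − Y^c = {4, 5, 7, 16, 18}
Y △ (X − Y^c) = {2, 6, 11, 14, 17}
Z − X = {15}
(Z − X)^c = {1, 2, 3, 4, 5, 6, 7, 8, 9, 10, 11, 12, 13, 14, 16, 17, 18}
Z ∩ X = {3, 7, 18}
(Z − X)^c △ (Z ∩ X) = {1, 2, 4, 5, 6, 8, 9, 10, 11, 12, 13, 14, 16, 17}
((Z − X)^c △ (Z ∩ X)) △ Z = {1, 2, 3, 4, 5, 6, 7, 8, 9, 10, 11, 12, 13, 14, 15, 16, 17, 18}
2 lies in both, so they are not disjoint.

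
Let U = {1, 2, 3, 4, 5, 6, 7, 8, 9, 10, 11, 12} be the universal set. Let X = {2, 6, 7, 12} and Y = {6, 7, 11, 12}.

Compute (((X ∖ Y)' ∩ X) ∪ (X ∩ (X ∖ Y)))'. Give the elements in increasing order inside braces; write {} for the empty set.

{1, 3, 4, 5, 8, 9, 10, 11}

X ∖ Y = {2}
(X ∖ Y)' = {1, 3, 4, 5, 6, 7, 8, 9, 10, 11, 12}
(X ∖ Y)' ∩ X = {6, 7, 12}
X ∩ (X ∖ Y) = {2}
((X ∖ Y)' ∩ X) ∪ (X ∩ (X ∖ Y)) = {2, 6, 7, 12}
(((X ∖ Y)' ∩ X) ∪ (X ∩ (X ∖ Y)))' = {1, 3, 4, 5, 8, 9, 10, 11}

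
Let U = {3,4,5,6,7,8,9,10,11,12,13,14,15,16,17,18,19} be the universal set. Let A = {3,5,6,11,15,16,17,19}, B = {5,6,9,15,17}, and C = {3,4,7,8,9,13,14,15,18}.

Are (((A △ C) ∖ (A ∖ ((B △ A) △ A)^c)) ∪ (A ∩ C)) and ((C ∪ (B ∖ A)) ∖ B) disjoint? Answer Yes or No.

A △ C = {4,5,6,7,8,9,11,13,14,16,17,18,19}
B △ A = {3,9,11,16,19}
(B △ A) △ A = {5,6,9,15,17}
((B △ A) △ A)^c = {3,4,7,8,10,11,12,13,14,16,18,19}
A ∖ ((B △ A) △ A)^c = {5,6,15,17}
(A △ C) ∖ (A ∖ ((B △ A) △ A)^c) = {4,7,8,9,11,13,14,16,18,19}
A ∩ C = {3,15}
((A △ C) ∖ (A ∖ ((B △ A) △ A)^c)) ∪ (A ∩ C) = {3,4,7,8,9,11,13,14,15,16,18,19}
B ∖ A = {9}
C ∪ (B ∖ A) = {3,4,7,8,9,13,14,15,18}
(C ∪ (B ∖ A)) ∖ B = {3,4,7,8,13,14,18}
3 lies in both, so they are not disjoint.

No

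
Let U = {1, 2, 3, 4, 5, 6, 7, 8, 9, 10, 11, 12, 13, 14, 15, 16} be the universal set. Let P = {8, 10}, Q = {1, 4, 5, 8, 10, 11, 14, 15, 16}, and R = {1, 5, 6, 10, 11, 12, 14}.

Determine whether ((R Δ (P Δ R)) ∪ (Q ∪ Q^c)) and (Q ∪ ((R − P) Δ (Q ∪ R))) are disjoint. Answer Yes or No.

P Δ R = {1, 5, 6, 8, 11, 12, 14}
R Δ (P Δ R) = {8, 10}
Q^c = {2, 3, 6, 7, 9, 12, 13}
Q ∪ Q^c = {1, 2, 3, 4, 5, 6, 7, 8, 9, 10, 11, 12, 13, 14, 15, 16}
(R Δ (P Δ R)) ∪ (Q ∪ Q^c) = {1, 2, 3, 4, 5, 6, 7, 8, 9, 10, 11, 12, 13, 14, 15, 16}
R − P = {1, 5, 6, 11, 12, 14}
Q ∪ R = {1, 4, 5, 6, 8, 10, 11, 12, 14, 15, 16}
(R − P) Δ (Q ∪ R) = {4, 8, 10, 15, 16}
Q ∪ ((R − P) Δ (Q ∪ R)) = {1, 4, 5, 8, 10, 11, 14, 15, 16}
1 lies in both, so they are not disjoint.

No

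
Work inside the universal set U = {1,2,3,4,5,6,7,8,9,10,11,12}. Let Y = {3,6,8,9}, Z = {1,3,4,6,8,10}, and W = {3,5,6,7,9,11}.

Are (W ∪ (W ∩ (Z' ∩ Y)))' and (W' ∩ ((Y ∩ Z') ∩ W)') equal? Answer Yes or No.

Yes

Z' = {2,5,7,9,11,12}
Z' ∩ Y = {9}
W ∩ (Z' ∩ Y) = {9}
W ∪ (W ∩ (Z' ∩ Y)) = {3,5,6,7,9,11}
(W ∪ (W ∩ (Z' ∩ Y)))' = {1,2,4,8,10,12}
W' = {1,2,4,8,10,12}
Y ∩ Z' = {9}
(Y ∩ Z') ∩ W = {9}
((Y ∩ Z') ∩ W)' = {1,2,3,4,5,6,7,8,10,11,12}
W' ∩ ((Y ∩ Z') ∩ W)' = {1,2,4,8,10,12}
Both equal {1,2,4,8,10,12}, so (W ∪ (W ∩ (Z' ∩ Y)))' = W' ∩ ((Y ∩ Z') ∩ W)'.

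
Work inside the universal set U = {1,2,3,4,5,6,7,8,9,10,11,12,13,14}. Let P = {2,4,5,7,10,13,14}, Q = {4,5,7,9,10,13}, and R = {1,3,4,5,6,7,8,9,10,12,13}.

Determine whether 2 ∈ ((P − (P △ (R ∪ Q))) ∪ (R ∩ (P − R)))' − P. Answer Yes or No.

2 ∉ R and 2 ∉ Q, so 2 ∉ R ∪ Q
2 ∈ P and 2 ∉ (R ∪ Q), so 2 ∈ P △ (R ∪ Q)
2 ∈ P and 2 ∈ (P △ (R ∪ Q)), so 2 ∉ P − (P △ (R ∪ Q))
2 ∈ P and 2 ∉ R, so 2 ∈ P − R
2 ∉ R and 2 ∈ (P − R), so 2 ∉ R ∩ (P − R)
2 ∉ (P − (P △ (R ∪ Q))) and 2 ∉ (R ∩ (P − R)), so 2 ∉ (P − (P △ (R ∪ Q))) ∪ (R ∩ (P − R))
2 ∈ ((P − (P △ (R ∪ Q))) ∪ (R ∩ (P − R)))' since 2 ∉ ((P − (P △ (R ∪ Q))) ∪ (R ∩ (P − R)))
2 ∈ ((P − (P △ (R ∪ Q))) ∪ (R ∩ (P − R)))' and 2 ∈ P, so 2 ∉ ((P − (P △ (R ∪ Q))) ∪ (R ∩ (P − R)))' − P

No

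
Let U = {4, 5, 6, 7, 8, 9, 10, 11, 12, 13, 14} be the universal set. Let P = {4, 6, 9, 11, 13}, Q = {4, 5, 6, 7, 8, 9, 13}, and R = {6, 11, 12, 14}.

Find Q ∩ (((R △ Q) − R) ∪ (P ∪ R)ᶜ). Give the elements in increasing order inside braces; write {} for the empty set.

R △ Q = {4, 5, 7, 8, 9, 11, 12, 13, 14}
(R △ Q) − R = {4, 5, 7, 8, 9, 13}
P ∪ R = {4, 6, 9, 11, 12, 13, 14}
(P ∪ R)ᶜ = {5, 7, 8, 10}
((R △ Q) − R) ∪ (P ∪ R)ᶜ = {4, 5, 7, 8, 9, 10, 13}
Q ∩ (((R △ Q) − R) ∪ (P ∪ R)ᶜ) = {4, 5, 7, 8, 9, 13}

{4, 5, 7, 8, 9, 13}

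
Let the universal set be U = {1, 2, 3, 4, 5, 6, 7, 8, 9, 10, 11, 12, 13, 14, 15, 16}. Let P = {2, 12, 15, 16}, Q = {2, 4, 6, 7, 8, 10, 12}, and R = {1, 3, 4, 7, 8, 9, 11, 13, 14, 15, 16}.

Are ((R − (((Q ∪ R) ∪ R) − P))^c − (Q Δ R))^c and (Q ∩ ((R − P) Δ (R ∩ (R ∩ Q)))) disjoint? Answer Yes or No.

Q ∪ R = {1, 2, 3, 4, 6, 7, 8, 9, 10, 11, 12, 13, 14, 15, 16}
(Q ∪ R) ∪ R = {1, 2, 3, 4, 6, 7, 8, 9, 10, 11, 12, 13, 14, 15, 16}
((Q ∪ R) ∪ R) − P = {1, 3, 4, 6, 7, 8, 9, 10, 11, 13, 14}
R − (((Q ∪ R) ∪ R) − P) = {15, 16}
(R − (((Q ∪ R) ∪ R) − P))^c = {1, 2, 3, 4, 5, 6, 7, 8, 9, 10, 11, 12, 13, 14}
Q Δ R = {1, 2, 3, 6, 9, 10, 11, 12, 13, 14, 15, 16}
(R − (((Q ∪ R) ∪ R) − P))^c − (Q Δ R) = {4, 5, 7, 8}
((R − (((Q ∪ R) ∪ R) − P))^c − (Q Δ R))^c = {1, 2, 3, 6, 9, 10, 11, 12, 13, 14, 15, 16}
R − P = {1, 3, 4, 7, 8, 9, 11, 13, 14}
R ∩ Q = {4, 7, 8}
R ∩ (R ∩ Q) = {4, 7, 8}
(R − P) Δ (R ∩ (R ∩ Q)) = {1, 3, 9, 11, 13, 14}
Q ∩ ((R − P) Δ (R ∩ (R ∩ Q))) = {}
{1, 2, 3, 6, 9, 10, 11, 12, 13, 14, 15, 16} and {} share no elements.

Yes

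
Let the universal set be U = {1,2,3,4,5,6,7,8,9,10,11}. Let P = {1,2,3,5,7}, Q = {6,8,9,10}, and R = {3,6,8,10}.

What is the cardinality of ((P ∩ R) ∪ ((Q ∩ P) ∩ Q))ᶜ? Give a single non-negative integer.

10

P ∩ R = {3}
Q ∩ P = {}
(Q ∩ P) ∩ Q = {}
(P ∩ R) ∪ ((Q ∩ P) ∩ Q) = {3}
((P ∩ R) ∪ ((Q ∩ P) ∩ Q))ᶜ = {1,2,4,5,6,7,8,9,10,11}
|((P ∩ R) ∪ ((Q ∩ P) ∩ Q))ᶜ| = 10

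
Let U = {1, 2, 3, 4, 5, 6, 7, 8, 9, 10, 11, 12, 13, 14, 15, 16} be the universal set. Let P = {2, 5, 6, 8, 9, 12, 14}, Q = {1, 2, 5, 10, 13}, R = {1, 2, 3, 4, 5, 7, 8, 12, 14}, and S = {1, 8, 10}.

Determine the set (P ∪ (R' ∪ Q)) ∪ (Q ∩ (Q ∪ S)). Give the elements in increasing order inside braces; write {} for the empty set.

R' = {6, 9, 10, 11, 13, 15, 16}
R' ∪ Q = {1, 2, 5, 6, 9, 10, 11, 13, 15, 16}
P ∪ (R' ∪ Q) = {1, 2, 5, 6, 8, 9, 10, 11, 12, 13, 14, 15, 16}
Q ∪ S = {1, 2, 5, 8, 10, 13}
Q ∩ (Q ∪ S) = {1, 2, 5, 10, 13}
(P ∪ (R' ∪ Q)) ∪ (Q ∩ (Q ∪ S)) = {1, 2, 5, 6, 8, 9, 10, 11, 12, 13, 14, 15, 16}

{1, 2, 5, 6, 8, 9, 10, 11, 12, 13, 14, 15, 16}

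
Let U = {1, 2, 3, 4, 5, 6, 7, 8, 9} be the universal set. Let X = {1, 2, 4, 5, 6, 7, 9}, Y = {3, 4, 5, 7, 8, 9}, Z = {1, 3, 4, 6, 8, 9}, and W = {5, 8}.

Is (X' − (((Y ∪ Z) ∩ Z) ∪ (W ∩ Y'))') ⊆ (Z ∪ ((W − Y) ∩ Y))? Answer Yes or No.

X' = {3, 8}
Y ∪ Z = {1, 3, 4, 5, 6, 7, 8, 9}
(Y ∪ Z) ∩ Z = {1, 3, 4, 6, 8, 9}
Y' = {1, 2, 6}
W ∩ Y' = {}
((Y ∪ Z) ∩ Z) ∪ (W ∩ Y') = {1, 3, 4, 6, 8, 9}
(((Y ∪ Z) ∩ Z) ∪ (W ∩ Y'))' = {2, 5, 7}
X' − (((Y ∪ Z) ∩ Z) ∪ (W ∩ Y'))' = {3, 8}
W − Y = {}
(W − Y) ∩ Y = {}
Z ∪ ((W − Y) ∩ Y) = {1, 3, 4, 6, 8, 9}
Every element of {3, 8} is in {1, 3, 4, 6, 8, 9}, so X' − (((Y ∪ Z) ∩ Z) ∪ (W ∩ Y'))' ⊆ Z ∪ ((W − Y) ∩ Y).

Yes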